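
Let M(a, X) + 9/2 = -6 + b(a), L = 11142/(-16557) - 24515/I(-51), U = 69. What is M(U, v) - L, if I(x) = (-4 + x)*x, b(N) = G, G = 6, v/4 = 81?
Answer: 30420991/6192318 ≈ 4.9127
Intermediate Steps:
v = 324 (v = 4*81 = 324)
b(N) = 6
I(x) = x*(-4 + x)
L = -29143211/3096159 (L = 11142/(-16557) - 24515*(-1/(51*(-4 - 51))) = 11142*(-1/16557) - 24515/((-51*(-55))) = -3714/5519 - 24515/2805 = -3714/5519 - 24515*1/2805 = -3714/5519 - 4903/561 = -29143211/3096159 ≈ -9.4127)
M(a, X) = -9/2 (M(a, X) = -9/2 + (-6 + 6) = -9/2 + 0 = -9/2)
M(U, v) - L = -9/2 - 1*(-29143211/3096159) = -9/2 + 29143211/3096159 = 30420991/6192318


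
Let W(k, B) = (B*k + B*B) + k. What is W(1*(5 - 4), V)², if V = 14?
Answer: 44521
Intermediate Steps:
W(k, B) = k + B² + B*k (W(k, B) = (B*k + B²) + k = (B² + B*k) + k = k + B² + B*k)
W(1*(5 - 4), V)² = (1*(5 - 4) + 14² + 14*(1*(5 - 4)))² = (1*1 + 196 + 14*(1*1))² = (1 + 196 + 14*1)² = (1 + 196 + 14)² = 211² = 44521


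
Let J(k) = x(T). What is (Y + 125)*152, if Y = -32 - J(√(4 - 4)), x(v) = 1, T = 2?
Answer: 13984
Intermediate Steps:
J(k) = 1
Y = -33 (Y = -32 - 1*1 = -32 - 1 = -33)
(Y + 125)*152 = (-33 + 125)*152 = 92*152 = 13984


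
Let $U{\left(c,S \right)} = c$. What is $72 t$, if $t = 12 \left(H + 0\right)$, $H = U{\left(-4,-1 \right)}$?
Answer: $-3456$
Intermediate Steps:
$H = -4$
$t = -48$ ($t = 12 \left(-4 + 0\right) = 12 \left(-4\right) = -48$)
$72 t = 72 \left(-48\right) = -3456$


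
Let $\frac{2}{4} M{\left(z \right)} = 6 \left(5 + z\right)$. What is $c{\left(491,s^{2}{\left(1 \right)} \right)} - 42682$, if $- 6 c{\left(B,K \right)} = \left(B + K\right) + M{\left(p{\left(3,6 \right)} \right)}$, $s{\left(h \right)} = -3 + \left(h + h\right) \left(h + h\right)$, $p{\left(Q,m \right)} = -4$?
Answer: $-42766$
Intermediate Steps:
$M{\left(z \right)} = 60 + 12 z$ ($M{\left(z \right)} = 2 \cdot 6 \left(5 + z\right) = 2 \left(30 + 6 z\right) = 60 + 12 z$)
$s{\left(h \right)} = -3 + 4 h^{2}$ ($s{\left(h \right)} = -3 + 2 h 2 h = -3 + 4 h^{2}$)
$c{\left(B,K \right)} = -2 - \frac{B}{6} - \frac{K}{6}$ ($c{\left(B,K \right)} = - \frac{\left(B + K\right) + \left(60 + 12 \left(-4\right)\right)}{6} = - \frac{\left(B + K\right) + \left(60 - 48\right)}{6} = - \frac{\left(B + K\right) + 12}{6} = - \frac{12 + B + K}{6} = -2 - \frac{B}{6} - \frac{K}{6}$)
$c{\left(491,s^{2}{\left(1 \right)} \right)} - 42682 = \left(-2 - \frac{491}{6} - \frac{\left(-3 + 4 \cdot 1^{2}\right)^{2}}{6}\right) - 42682 = \left(-2 - \frac{491}{6} - \frac{\left(-3 + 4 \cdot 1\right)^{2}}{6}\right) - 42682 = \left(-2 - \frac{491}{6} - \frac{\left(-3 + 4\right)^{2}}{6}\right) - 42682 = \left(-2 - \frac{491}{6} - \frac{1^{2}}{6}\right) - 42682 = \left(-2 - \frac{491}{6} - \frac{1}{6}\right) - 42682 = -84 - 42682 = -42766$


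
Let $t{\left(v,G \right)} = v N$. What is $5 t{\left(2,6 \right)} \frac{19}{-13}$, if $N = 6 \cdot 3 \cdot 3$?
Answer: $- \frac{10260}{13} \approx -789.23$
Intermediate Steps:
$N = 54$ ($N = 18 \cdot 3 = 54$)
$t{\left(v,G \right)} = 54 v$ ($t{\left(v,G \right)} = v 54 = 54 v$)
$5 t{\left(2,6 \right)} \frac{19}{-13} = 5 \cdot 54 \cdot 2 \frac{19}{-13} = 5 \cdot 108 \cdot 19 \left(- \frac{1}{13}\right) = 540 \left(- \frac{19}{13}\right) = - \frac{10260}{13}$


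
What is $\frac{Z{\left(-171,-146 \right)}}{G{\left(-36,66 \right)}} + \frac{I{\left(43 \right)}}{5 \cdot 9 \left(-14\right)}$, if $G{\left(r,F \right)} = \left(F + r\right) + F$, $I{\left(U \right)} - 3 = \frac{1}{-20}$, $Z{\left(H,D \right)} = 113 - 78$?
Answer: $\frac{18139}{50400} \approx 0.3599$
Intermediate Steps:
$Z{\left(H,D \right)} = 35$
$I{\left(U \right)} = \frac{59}{20}$ ($I{\left(U \right)} = 3 + \frac{1}{-20} = 3 - \frac{1}{20} = \frac{59}{20}$)
$G{\left(r,F \right)} = r + 2 F$
$\frac{Z{\left(-171,-146 \right)}}{G{\left(-36,66 \right)}} + \frac{I{\left(43 \right)}}{5 \cdot 9 \left(-14\right)} = \frac{35}{-36 + 2 \cdot 66} + \frac{59}{20 \cdot 5 \cdot 9 \left(-14\right)} = \frac{35}{-36 + 132} + \frac{59}{20 \cdot 45 \left(-14\right)} = \frac{35}{96} + \frac{59}{20 \left(-630\right)} = 35 \cdot \frac{1}{96} + \frac{59}{20} \left(- \frac{1}{630}\right) = \frac{35}{96} - \frac{59}{12600} = \frac{18139}{50400}$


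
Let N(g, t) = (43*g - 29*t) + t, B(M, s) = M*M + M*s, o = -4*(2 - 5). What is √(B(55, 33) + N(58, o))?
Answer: √6998 ≈ 83.654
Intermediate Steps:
o = 12 (o = -4*(-3) = 12)
B(M, s) = M² + M*s
N(g, t) = -28*t + 43*g (N(g, t) = (-29*t + 43*g) + t = -28*t + 43*g)
√(B(55, 33) + N(58, o)) = √(55*(55 + 33) + (-28*12 + 43*58)) = √(55*88 + (-336 + 2494)) = √(4840 + 2158) = √6998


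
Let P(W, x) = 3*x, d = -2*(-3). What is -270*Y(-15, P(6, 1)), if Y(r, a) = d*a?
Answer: -4860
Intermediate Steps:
d = 6
Y(r, a) = 6*a
-270*Y(-15, P(6, 1)) = -1620*3*1 = -1620*3 = -270*18 = -4860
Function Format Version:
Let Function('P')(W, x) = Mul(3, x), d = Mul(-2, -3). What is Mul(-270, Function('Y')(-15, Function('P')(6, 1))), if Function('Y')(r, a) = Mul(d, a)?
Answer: -4860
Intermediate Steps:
d = 6
Function('Y')(r, a) = Mul(6, a)
Mul(-270, Function('Y')(-15, Function('P')(6, 1))) = Mul(-270, Mul(6, Mul(3, 1))) = Mul(-270, Mul(6, 3)) = Mul(-270, 18) = -4860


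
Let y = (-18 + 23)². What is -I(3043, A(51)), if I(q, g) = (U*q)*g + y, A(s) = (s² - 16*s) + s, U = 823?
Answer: -4598058229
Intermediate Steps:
y = 25 (y = 5² = 25)
A(s) = s² - 15*s
I(q, g) = 25 + 823*g*q (I(q, g) = (823*q)*g + 25 = 823*g*q + 25 = 25 + 823*g*q)
-I(3043, A(51)) = -(25 + 823*(51*(-15 + 51))*3043) = -(25 + 823*(51*36)*3043) = -(25 + 823*1836*3043) = -(25 + 4598058204) = -1*4598058229 = -4598058229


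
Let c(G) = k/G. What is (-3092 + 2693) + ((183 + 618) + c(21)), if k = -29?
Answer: 8413/21 ≈ 400.62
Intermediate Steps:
c(G) = -29/G
(-3092 + 2693) + ((183 + 618) + c(21)) = (-3092 + 2693) + ((183 + 618) - 29/21) = -399 + (801 - 29*1/21) = -399 + (801 - 29/21) = -399 + 16792/21 = 8413/21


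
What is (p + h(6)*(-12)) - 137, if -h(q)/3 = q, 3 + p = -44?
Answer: 32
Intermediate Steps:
p = -47 (p = -3 - 44 = -47)
h(q) = -3*q
(p + h(6)*(-12)) - 137 = (-47 - 3*6*(-12)) - 137 = (-47 - 18*(-12)) - 137 = (-47 + 216) - 137 = 169 - 137 = 32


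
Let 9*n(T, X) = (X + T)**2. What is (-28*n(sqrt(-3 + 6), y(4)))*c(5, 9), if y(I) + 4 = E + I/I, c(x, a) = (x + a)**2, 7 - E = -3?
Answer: -285376/9 - 76832*sqrt(3)/9 ≈ -46495.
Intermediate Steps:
E = 10 (E = 7 - 1*(-3) = 7 + 3 = 10)
c(x, a) = (a + x)**2
y(I) = 7 (y(I) = -4 + (10 + I/I) = -4 + (10 + 1) = -4 + 11 = 7)
n(T, X) = (T + X)**2/9 (n(T, X) = (X + T)**2/9 = (T + X)**2/9)
(-28*n(sqrt(-3 + 6), y(4)))*c(5, 9) = (-28*(sqrt(-3 + 6) + 7)**2/9)*(9 + 5)**2 = -28*(sqrt(3) + 7)**2/9*14**2 = -28*(7 + sqrt(3))**2/9*196 = -5488*(7 + sqrt(3))**2/9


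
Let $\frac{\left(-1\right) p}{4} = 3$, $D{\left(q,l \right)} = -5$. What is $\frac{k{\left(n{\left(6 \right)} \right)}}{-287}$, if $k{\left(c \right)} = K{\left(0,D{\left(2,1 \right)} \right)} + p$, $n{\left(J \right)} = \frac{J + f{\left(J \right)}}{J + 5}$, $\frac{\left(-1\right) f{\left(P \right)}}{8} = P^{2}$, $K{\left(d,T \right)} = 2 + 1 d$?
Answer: $\frac{10}{287} \approx 0.034843$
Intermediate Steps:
$K{\left(d,T \right)} = 2 + d$
$p = -12$ ($p = \left(-4\right) 3 = -12$)
$f{\left(P \right)} = - 8 P^{2}$
$n{\left(J \right)} = \frac{J - 8 J^{2}}{5 + J}$ ($n{\left(J \right)} = \frac{J - 8 J^{2}}{J + 5} = \frac{J - 8 J^{2}}{5 + J}$)
$k{\left(c \right)} = -10$ ($k{\left(c \right)} = \left(2 + 0\right) - 12 = 2 - 12 = -10$)
$\frac{k{\left(n{\left(6 \right)} \right)}}{-287} = - \frac{10}{-287} = \left(-10\right) \left(- \frac{1}{287}\right) = \frac{10}{287}$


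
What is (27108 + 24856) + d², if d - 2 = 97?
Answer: 61765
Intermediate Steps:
d = 99 (d = 2 + 97 = 99)
(27108 + 24856) + d² = (27108 + 24856) + 99² = 51964 + 9801 = 61765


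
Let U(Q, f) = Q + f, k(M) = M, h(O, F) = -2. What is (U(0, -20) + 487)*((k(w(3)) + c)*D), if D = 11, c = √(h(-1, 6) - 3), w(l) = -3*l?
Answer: -46233 + 5137*I*√5 ≈ -46233.0 + 11487.0*I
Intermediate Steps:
c = I*√5 (c = √(-2 - 3) = √(-5) = I*√5 ≈ 2.2361*I)
(U(0, -20) + 487)*((k(w(3)) + c)*D) = ((0 - 20) + 487)*((-3*3 + I*√5)*11) = (-20 + 487)*((-9 + I*√5)*11) = 467*(-99 + 11*I*√5) = -46233 + 5137*I*√5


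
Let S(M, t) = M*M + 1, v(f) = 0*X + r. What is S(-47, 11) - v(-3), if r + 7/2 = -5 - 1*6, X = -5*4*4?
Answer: 4449/2 ≈ 2224.5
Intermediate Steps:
X = -80 (X = -20*4 = -80)
r = -29/2 (r = -7/2 + (-5 - 1*6) = -7/2 + (-5 - 6) = -7/2 - 11 = -29/2 ≈ -14.500)
v(f) = -29/2 (v(f) = 0*(-80) - 29/2 = 0 - 29/2 = -29/2)
S(M, t) = 1 + M**2 (S(M, t) = M**2 + 1 = 1 + M**2)
S(-47, 11) - v(-3) = (1 + (-47)**2) - 1*(-29/2) = (1 + 2209) + 29/2 = 2210 + 29/2 = 4449/2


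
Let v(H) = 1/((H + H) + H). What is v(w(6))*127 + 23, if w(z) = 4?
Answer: 403/12 ≈ 33.583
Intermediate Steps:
v(H) = 1/(3*H) (v(H) = 1/(2*H + H) = 1/(3*H))
v(w(6))*127 + 23 = ((1/3)/4)*127 + 23 = ((1/3)*(1/4))*127 + 23 = (1/12)*127 + 23 = 127/12 + 23 = 403/12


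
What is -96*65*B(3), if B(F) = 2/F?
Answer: -4160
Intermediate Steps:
-96*65*B(3) = -96*65*2/3 = -6240*2*(⅓) = -6240*2/3 = -1*4160 = -4160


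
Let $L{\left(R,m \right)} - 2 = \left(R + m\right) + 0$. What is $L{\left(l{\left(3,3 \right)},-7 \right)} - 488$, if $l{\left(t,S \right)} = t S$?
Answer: $-484$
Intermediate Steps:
$l{\left(t,S \right)} = S t$
$L{\left(R,m \right)} = 2 + R + m$ ($L{\left(R,m \right)} = 2 + \left(\left(R + m\right) + 0\right) = 2 + \left(R + m\right) = 2 + R + m$)
$L{\left(l{\left(3,3 \right)},-7 \right)} - 488 = \left(2 + 3 \cdot 3 - 7\right) - 488 = \left(2 + 9 - 7\right) - 488 = 4 - 488 = -484$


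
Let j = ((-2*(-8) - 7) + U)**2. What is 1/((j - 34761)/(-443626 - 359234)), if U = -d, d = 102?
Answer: 66905/2176 ≈ 30.747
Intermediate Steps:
U = -102 (U = -1*102 = -102)
j = 8649 (j = ((-2*(-8) - 7) - 102)**2 = ((16 - 7) - 102)**2 = (9 - 102)**2 = (-93)**2 = 8649)
1/((j - 34761)/(-443626 - 359234)) = 1/((8649 - 34761)/(-443626 - 359234)) = 1/(-26112/(-802860)) = 1/(-26112*(-1/802860)) = 1/(2176/66905) = 66905/2176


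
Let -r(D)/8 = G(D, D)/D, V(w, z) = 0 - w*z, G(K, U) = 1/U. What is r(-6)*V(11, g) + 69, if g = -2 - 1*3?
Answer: 511/9 ≈ 56.778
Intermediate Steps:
g = -5 (g = -2 - 3 = -5)
V(w, z) = -w*z (V(w, z) = 0 - w*z = -w*z)
r(D) = -8/D**2 (r(D) = -8/(D*D) = -8/D**2)
r(-6)*V(11, g) + 69 = (-8/(-6)**2)*(-1*11*(-5)) + 69 = -8*1/36*55 + 69 = -2/9*55 + 69 = -110/9 + 69 = 511/9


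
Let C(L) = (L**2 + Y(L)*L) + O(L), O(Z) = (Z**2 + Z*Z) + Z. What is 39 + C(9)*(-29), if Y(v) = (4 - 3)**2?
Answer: -7530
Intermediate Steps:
Y(v) = 1 (Y(v) = 1**2 = 1)
O(Z) = Z + 2*Z**2 (O(Z) = (Z**2 + Z**2) + Z = 2*Z**2 + Z = Z + 2*Z**2)
C(L) = L + L**2 + L*(1 + 2*L) (C(L) = (L**2 + 1*L) + L*(1 + 2*L) = (L**2 + L) + L*(1 + 2*L) = (L + L**2) + L*(1 + 2*L) = L + L**2 + L*(1 + 2*L))
39 + C(9)*(-29) = 39 + (9*(2 + 3*9))*(-29) = 39 + (9*(2 + 27))*(-29) = 39 + (9*29)*(-29) = 39 + 261*(-29) = 39 - 7569 = -7530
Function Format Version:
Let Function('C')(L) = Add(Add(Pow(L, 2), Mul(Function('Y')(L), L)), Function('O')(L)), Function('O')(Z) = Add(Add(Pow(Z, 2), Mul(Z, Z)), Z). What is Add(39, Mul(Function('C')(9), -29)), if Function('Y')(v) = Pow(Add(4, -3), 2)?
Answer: -7530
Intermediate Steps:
Function('Y')(v) = 1 (Function('Y')(v) = Pow(1, 2) = 1)
Function('O')(Z) = Add(Z, Mul(2, Pow(Z, 2))) (Function('O')(Z) = Add(Add(Pow(Z, 2), Pow(Z, 2)), Z) = Add(Mul(2, Pow(Z, 2)), Z) = Add(Z, Mul(2, Pow(Z, 2))))
Function('C')(L) = Add(L, Pow(L, 2), Mul(L, Add(1, Mul(2, L)))) (Function('C')(L) = Add(Add(Pow(L, 2), Mul(1, L)), Mul(L, Add(1, Mul(2, L)))) = Add(Add(Pow(L, 2), L), Mul(L, Add(1, Mul(2, L)))) = Add(Add(L, Pow(L, 2)), Mul(L, Add(1, Mul(2, L)))) = Add(L, Pow(L, 2), Mul(L, Add(1, Mul(2, L)))))
Add(39, Mul(Function('C')(9), -29)) = Add(39, Mul(Mul(9, Add(2, Mul(3, 9))), -29)) = Add(39, Mul(Mul(9, Add(2, 27)), -29)) = Add(39, Mul(Mul(9, 29), -29)) = Add(39, Mul(261, -29)) = Add(39, -7569) = -7530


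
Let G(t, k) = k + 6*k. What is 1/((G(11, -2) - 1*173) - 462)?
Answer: -1/649 ≈ -0.0015408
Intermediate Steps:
G(t, k) = 7*k
1/((G(11, -2) - 1*173) - 462) = 1/((7*(-2) - 1*173) - 462) = 1/((-14 - 173) - 462) = 1/(-187 - 462) = 1/(-649) = -1/649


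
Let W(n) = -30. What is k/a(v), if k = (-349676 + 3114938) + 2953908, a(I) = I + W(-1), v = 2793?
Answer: 1906390/921 ≈ 2069.9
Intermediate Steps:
a(I) = -30 + I (a(I) = I - 30 = -30 + I)
k = 5719170 (k = 2765262 + 2953908 = 5719170)
k/a(v) = 5719170/(-30 + 2793) = 5719170/2763 = 5719170*(1/2763) = 1906390/921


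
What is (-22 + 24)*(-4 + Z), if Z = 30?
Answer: 52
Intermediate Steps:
(-22 + 24)*(-4 + Z) = (-22 + 24)*(-4 + 30) = 2*26 = 52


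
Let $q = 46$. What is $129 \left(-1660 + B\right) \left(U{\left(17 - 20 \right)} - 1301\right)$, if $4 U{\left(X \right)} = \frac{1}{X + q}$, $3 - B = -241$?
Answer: $237644802$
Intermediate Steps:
$B = 244$ ($B = 3 - -241 = 3 + 241 = 244$)
$U{\left(X \right)} = \frac{1}{4 \left(46 + X\right)}$ ($U{\left(X \right)} = \frac{1}{4 \left(X + 46\right)} = \frac{1}{4 \left(46 + X\right)}$)
$129 \left(-1660 + B\right) \left(U{\left(17 - 20 \right)} - 1301\right) = 129 \left(-1660 + 244\right) \left(\frac{1}{4 \left(46 + \left(17 - 20\right)\right)} - 1301\right) = 129 \left(- 1416 \left(\frac{1}{4 \left(46 - 3\right)} - 1301\right)\right) = 129 \left(- 1416 \left(\frac{1}{4 \cdot 43} - 1301\right)\right) = 129 \left(- 1416 \left(\frac{1}{4} \cdot \frac{1}{43} - 1301\right)\right) = 129 \left(- 1416 \left(\frac{1}{172} - 1301\right)\right) = 129 \left(\left(-1416\right) \left(- \frac{223771}{172}\right)\right) = 129 \cdot \frac{79214934}{43} = 237644802$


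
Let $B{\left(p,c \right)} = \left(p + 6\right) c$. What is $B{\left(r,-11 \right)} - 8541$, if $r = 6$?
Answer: $-8673$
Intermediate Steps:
$B{\left(p,c \right)} = c \left(6 + p\right)$ ($B{\left(p,c \right)} = \left(6 + p\right) c = c \left(6 + p\right)$)
$B{\left(r,-11 \right)} - 8541 = - 11 \left(6 + 6\right) - 8541 = \left(-11\right) 12 - 8541 = -132 - 8541 = -8673$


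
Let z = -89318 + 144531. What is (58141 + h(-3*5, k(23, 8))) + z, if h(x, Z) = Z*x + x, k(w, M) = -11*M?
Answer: 114659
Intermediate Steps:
h(x, Z) = x + Z*x
z = 55213
(58141 + h(-3*5, k(23, 8))) + z = (58141 + (-3*5)*(1 - 11*8)) + 55213 = (58141 - 15*(1 - 88)) + 55213 = (58141 - 15*(-87)) + 55213 = (58141 + 1305) + 55213 = 59446 + 55213 = 114659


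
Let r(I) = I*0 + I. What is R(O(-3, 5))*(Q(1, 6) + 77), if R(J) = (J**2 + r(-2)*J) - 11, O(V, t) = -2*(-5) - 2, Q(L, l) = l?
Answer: 3071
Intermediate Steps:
r(I) = I (r(I) = 0 + I = I)
O(V, t) = 8 (O(V, t) = 10 - 2 = 8)
R(J) = -11 + J**2 - 2*J (R(J) = (J**2 - 2*J) - 11 = -11 + J**2 - 2*J)
R(O(-3, 5))*(Q(1, 6) + 77) = (-11 + 8**2 - 2*8)*(6 + 77) = (-11 + 64 - 16)*83 = 37*83 = 3071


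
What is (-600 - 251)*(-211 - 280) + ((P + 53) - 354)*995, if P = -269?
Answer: -149309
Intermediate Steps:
(-600 - 251)*(-211 - 280) + ((P + 53) - 354)*995 = (-600 - 251)*(-211 - 280) + ((-269 + 53) - 354)*995 = -851*(-491) + (-216 - 354)*995 = 417841 - 570*995 = 417841 - 567150 = -149309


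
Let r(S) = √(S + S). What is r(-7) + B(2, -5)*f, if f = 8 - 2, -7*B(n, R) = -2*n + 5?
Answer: -6/7 + I*√14 ≈ -0.85714 + 3.7417*I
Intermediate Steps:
B(n, R) = -5/7 + 2*n/7 (B(n, R) = -(-2*n + 5)/7 = -(5 - 2*n)/7 = -5/7 + 2*n/7)
f = 6
r(S) = √2*√S (r(S) = √(2*S) = √2*√S)
r(-7) + B(2, -5)*f = √2*√(-7) + (-5/7 + (2/7)*2)*6 = √2*(I*√7) + (-5/7 + 4/7)*6 = I*√14 - ⅐*6 = I*√14 - 6/7 = -6/7 + I*√14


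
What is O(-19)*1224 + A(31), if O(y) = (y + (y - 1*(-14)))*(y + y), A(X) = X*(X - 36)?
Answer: 1116133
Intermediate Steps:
A(X) = X*(-36 + X)
O(y) = 2*y*(14 + 2*y) (O(y) = (y + (y + 14))*(2*y) = (y + (14 + y))*(2*y) = (14 + 2*y)*(2*y) = 2*y*(14 + 2*y))
O(-19)*1224 + A(31) = (4*(-19)*(7 - 19))*1224 + 31*(-36 + 31) = (4*(-19)*(-12))*1224 + 31*(-5) = 912*1224 - 155 = 1116288 - 155 = 1116133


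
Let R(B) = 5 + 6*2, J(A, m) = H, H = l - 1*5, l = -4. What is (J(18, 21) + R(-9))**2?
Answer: 64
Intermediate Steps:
H = -9 (H = -4 - 1*5 = -4 - 5 = -9)
J(A, m) = -9
R(B) = 17 (R(B) = 5 + 12 = 17)
(J(18, 21) + R(-9))**2 = (-9 + 17)**2 = 8**2 = 64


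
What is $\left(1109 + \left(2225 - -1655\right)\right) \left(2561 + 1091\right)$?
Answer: $18219828$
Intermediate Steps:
$\left(1109 + \left(2225 - -1655\right)\right) \left(2561 + 1091\right) = \left(1109 + \left(2225 + 1655\right)\right) 3652 = \left(1109 + 3880\right) 3652 = 4989 \cdot 3652 = 18219828$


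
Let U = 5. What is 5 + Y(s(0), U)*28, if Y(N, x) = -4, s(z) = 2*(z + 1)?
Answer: -107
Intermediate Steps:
s(z) = 2 + 2*z (s(z) = 2*(1 + z) = 2 + 2*z)
5 + Y(s(0), U)*28 = 5 - 4*28 = 5 - 112 = -107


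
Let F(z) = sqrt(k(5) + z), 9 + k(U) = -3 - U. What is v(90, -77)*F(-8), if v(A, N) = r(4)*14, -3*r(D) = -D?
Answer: 280*I/3 ≈ 93.333*I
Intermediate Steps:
k(U) = -12 - U (k(U) = -9 + (-3 - U) = -12 - U)
r(D) = D/3 (r(D) = -(-1)*D/3 = D/3)
v(A, N) = 56/3 (v(A, N) = ((1/3)*4)*14 = (4/3)*14 = 56/3)
F(z) = sqrt(-17 + z) (F(z) = sqrt((-12 - 1*5) + z) = sqrt((-12 - 5) + z) = sqrt(-17 + z))
v(90, -77)*F(-8) = 56*sqrt(-17 - 8)/3 = 56*sqrt(-25)/3 = 56*(5*I)/3 = 280*I/3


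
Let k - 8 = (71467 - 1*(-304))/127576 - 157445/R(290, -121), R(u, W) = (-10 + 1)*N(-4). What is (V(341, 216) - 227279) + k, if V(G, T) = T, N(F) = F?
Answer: -265721823011/1148184 ≈ -2.3143e+5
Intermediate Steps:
R(u, W) = 36 (R(u, W) = (-10 + 1)*(-4) = -9*(-4) = 36)
k = -5011719419/1148184 (k = 8 + ((71467 - 1*(-304))/127576 - 157445/36) = 8 + ((71467 + 304)*(1/127576) - 157445*1/36) = 8 + (71771*(1/127576) - 157445/36) = 8 + (71771/127576 - 157445/36) = 8 - 5020904891/1148184 = -5011719419/1148184 ≈ -4364.9)
(V(341, 216) - 227279) + k = (216 - 227279) - 5011719419/1148184 = -227063 - 5011719419/1148184 = -265721823011/1148184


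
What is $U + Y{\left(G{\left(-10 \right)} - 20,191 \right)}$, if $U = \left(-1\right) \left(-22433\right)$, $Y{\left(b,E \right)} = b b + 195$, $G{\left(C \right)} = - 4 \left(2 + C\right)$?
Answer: $22772$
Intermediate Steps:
$G{\left(C \right)} = -8 - 4 C$
$Y{\left(b,E \right)} = 195 + b^{2}$ ($Y{\left(b,E \right)} = b^{2} + 195 = 195 + b^{2}$)
$U = 22433$
$U + Y{\left(G{\left(-10 \right)} - 20,191 \right)} = 22433 + \left(195 + \left(\left(-8 - -40\right) - 20\right)^{2}\right) = 22433 + \left(195 + \left(\left(-8 + 40\right) - 20\right)^{2}\right) = 22433 + \left(195 + \left(32 - 20\right)^{2}\right) = 22433 + \left(195 + 12^{2}\right) = 22433 + \left(195 + 144\right) = 22433 + 339 = 22772$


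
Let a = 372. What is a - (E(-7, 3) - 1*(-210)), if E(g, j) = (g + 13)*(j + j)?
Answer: 126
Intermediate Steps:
E(g, j) = 2*j*(13 + g) (E(g, j) = (13 + g)*(2*j) = 2*j*(13 + g))
a - (E(-7, 3) - 1*(-210)) = 372 - (2*3*(13 - 7) - 1*(-210)) = 372 - (2*3*6 + 210) = 372 - (36 + 210) = 372 - 1*246 = 372 - 246 = 126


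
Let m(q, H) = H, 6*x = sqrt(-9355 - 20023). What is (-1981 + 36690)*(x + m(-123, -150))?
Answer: -5206350 + 34709*I*sqrt(29378)/6 ≈ -5.2064e+6 + 9.9152e+5*I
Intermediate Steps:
x = I*sqrt(29378)/6 (x = sqrt(-9355 - 20023)/6 = sqrt(-29378)/6 = (I*sqrt(29378))/6 = I*sqrt(29378)/6 ≈ 28.567*I)
(-1981 + 36690)*(x + m(-123, -150)) = (-1981 + 36690)*(I*sqrt(29378)/6 - 150) = 34709*(-150 + I*sqrt(29378)/6) = -5206350 + 34709*I*sqrt(29378)/6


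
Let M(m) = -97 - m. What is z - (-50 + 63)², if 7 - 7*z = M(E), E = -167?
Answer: -178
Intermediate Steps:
z = -9 (z = 1 - (-97 - 1*(-167))/7 = 1 - (-97 + 167)/7 = 1 - ⅐*70 = 1 - 10 = -9)
z - (-50 + 63)² = -9 - (-50 + 63)² = -9 - 1*13² = -9 - 1*169 = -9 - 169 = -178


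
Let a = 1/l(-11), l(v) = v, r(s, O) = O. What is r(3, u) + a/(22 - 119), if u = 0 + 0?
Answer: 1/1067 ≈ 0.00093721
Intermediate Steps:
u = 0
a = -1/11 (a = 1/(-11) = -1/11 ≈ -0.090909)
r(3, u) + a/(22 - 119) = 0 - 1/(11*(22 - 119)) = 0 - 1/11/(-97) = 0 - 1/11*(-1/97) = 0 + 1/1067 = 1/1067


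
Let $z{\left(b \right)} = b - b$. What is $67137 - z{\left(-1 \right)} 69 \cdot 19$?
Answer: $67137$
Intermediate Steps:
$z{\left(b \right)} = 0$
$67137 - z{\left(-1 \right)} 69 \cdot 19 = 67137 - 0 \cdot 69 \cdot 19 = 67137 - 0 \cdot 19 = 67137 - 0 = 67137 + 0 = 67137$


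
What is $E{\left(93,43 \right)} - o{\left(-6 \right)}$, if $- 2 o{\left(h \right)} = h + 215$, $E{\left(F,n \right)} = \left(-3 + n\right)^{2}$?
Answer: $\frac{3409}{2} \approx 1704.5$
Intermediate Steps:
$o{\left(h \right)} = - \frac{215}{2} - \frac{h}{2}$ ($o{\left(h \right)} = - \frac{h + 215}{2} = - \frac{215 + h}{2} = - \frac{215}{2} - \frac{h}{2}$)
$E{\left(93,43 \right)} - o{\left(-6 \right)} = \left(-3 + 43\right)^{2} - \left(- \frac{215}{2} - -3\right) = 40^{2} - \left(- \frac{215}{2} + 3\right) = 1600 - - \frac{209}{2} = 1600 + \frac{209}{2} = \frac{3409}{2}$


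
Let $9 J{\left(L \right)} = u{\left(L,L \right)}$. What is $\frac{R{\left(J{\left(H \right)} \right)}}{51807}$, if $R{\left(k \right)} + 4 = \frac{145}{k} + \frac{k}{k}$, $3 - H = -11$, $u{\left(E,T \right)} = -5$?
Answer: $- \frac{88}{17269} \approx -0.0050958$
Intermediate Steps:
$H = 14$ ($H = 3 - -11 = 3 + 11 = 14$)
$J{\left(L \right)} = - \frac{5}{9}$ ($J{\left(L \right)} = \frac{1}{9} \left(-5\right) = - \frac{5}{9}$)
$R{\left(k \right)} = -3 + \frac{145}{k}$ ($R{\left(k \right)} = -4 + \left(\frac{145}{k} + \frac{k}{k}\right) = -4 + \left(\frac{145}{k} + 1\right) = -4 + \left(1 + \frac{145}{k}\right) = -3 + \frac{145}{k}$)
$\frac{R{\left(J{\left(H \right)} \right)}}{51807} = \frac{-3 + \frac{145}{- \frac{5}{9}}}{51807} = \left(-3 + 145 \left(- \frac{9}{5}\right)\right) \frac{1}{51807} = \left(-3 - 261\right) \frac{1}{51807} = \left(-264\right) \frac{1}{51807} = - \frac{88}{17269}$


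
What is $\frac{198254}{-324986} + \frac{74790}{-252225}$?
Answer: $- \frac{825670201}{910773265} \approx -0.90656$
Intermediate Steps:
$\frac{198254}{-324986} + \frac{74790}{-252225} = 198254 \left(- \frac{1}{324986}\right) + 74790 \left(- \frac{1}{252225}\right) = - \frac{99127}{162493} - \frac{1662}{5605} = - \frac{825670201}{910773265}$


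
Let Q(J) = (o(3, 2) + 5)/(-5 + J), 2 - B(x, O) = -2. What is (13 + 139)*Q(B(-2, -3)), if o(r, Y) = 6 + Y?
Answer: -1976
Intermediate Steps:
B(x, O) = 4 (B(x, O) = 2 - 1*(-2) = 2 + 2 = 4)
Q(J) = 13/(-5 + J) (Q(J) = ((6 + 2) + 5)/(-5 + J) = (8 + 5)/(-5 + J) = 13/(-5 + J))
(13 + 139)*Q(B(-2, -3)) = (13 + 139)*(13/(-5 + 4)) = 152*(13/(-1)) = 152*(13*(-1)) = 152*(-13) = -1976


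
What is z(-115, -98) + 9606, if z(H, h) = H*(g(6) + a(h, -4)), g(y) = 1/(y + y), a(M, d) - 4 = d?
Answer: 115157/12 ≈ 9596.4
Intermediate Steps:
a(M, d) = 4 + d
g(y) = 1/(2*y)
z(H, h) = H/12 (z(H, h) = H*((1/2)/6 + (4 - 4)) = H*((1/2)*(1/6) + 0) = H*(1/12 + 0) = H*(1/12) = H/12)
z(-115, -98) + 9606 = (1/12)*(-115) + 9606 = -115/12 + 9606 = 115157/12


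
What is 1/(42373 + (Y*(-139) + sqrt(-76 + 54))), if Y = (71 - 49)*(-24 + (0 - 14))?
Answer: 158577/25146664951 - I*sqrt(22)/25146664951 ≈ 6.3061e-6 - 1.8652e-10*I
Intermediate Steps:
Y = -836 (Y = 22*(-24 - 14) = 22*(-38) = -836)
1/(42373 + (Y*(-139) + sqrt(-76 + 54))) = 1/(42373 + (-836*(-139) + sqrt(-76 + 54))) = 1/(42373 + (116204 + sqrt(-22))) = 1/(42373 + (116204 + I*sqrt(22))) = 1/(158577 + I*sqrt(22))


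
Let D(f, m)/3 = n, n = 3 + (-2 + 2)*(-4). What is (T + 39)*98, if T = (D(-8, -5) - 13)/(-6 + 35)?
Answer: 110446/29 ≈ 3808.5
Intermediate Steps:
n = 3 (n = 3 + 0*(-4) = 3 + 0 = 3)
D(f, m) = 9 (D(f, m) = 3*3 = 9)
T = -4/29 (T = (9 - 13)/(-6 + 35) = -4/29 ≈ -0.13793)
(T + 39)*98 = (-4/29 + 39)*98 = (1127/29)*98 = 110446/29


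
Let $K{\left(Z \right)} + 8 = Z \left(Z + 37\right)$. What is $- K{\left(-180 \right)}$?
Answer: $-25732$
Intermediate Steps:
$K{\left(Z \right)} = -8 + Z \left(37 + Z\right)$ ($K{\left(Z \right)} = -8 + Z \left(Z + 37\right) = -8 + Z \left(37 + Z\right)$)
$- K{\left(-180 \right)} = - (-8 + \left(-180\right)^{2} + 37 \left(-180\right)) = - (-8 + 32400 - 6660) = \left(-1\right) 25732 = -25732$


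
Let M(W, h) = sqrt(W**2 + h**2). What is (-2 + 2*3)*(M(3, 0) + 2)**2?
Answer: 100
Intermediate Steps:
(-2 + 2*3)*(M(3, 0) + 2)**2 = (-2 + 2*3)*(sqrt(3**2 + 0**2) + 2)**2 = (-2 + 6)*(sqrt(9 + 0) + 2)**2 = 4*(sqrt(9) + 2)**2 = 4*(3 + 2)**2 = 4*5**2 = 4*25 = 100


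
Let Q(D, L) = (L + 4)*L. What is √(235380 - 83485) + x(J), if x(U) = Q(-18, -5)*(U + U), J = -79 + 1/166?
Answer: -65565/83 + √151895 ≈ -400.20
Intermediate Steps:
J = -13113/166 (J = -79 + 1/166 = -13113/166 ≈ -78.994)
Q(D, L) = L*(4 + L) (Q(D, L) = (4 + L)*L = L*(4 + L))
x(U) = 10*U (x(U) = (-5*(4 - 5))*(U + U) = (-5*(-1))*(2*U) = 5*(2*U) = 10*U)
√(235380 - 83485) + x(J) = √(235380 - 83485) + 10*(-13113/166) = √151895 - 65565/83 = -65565/83 + √151895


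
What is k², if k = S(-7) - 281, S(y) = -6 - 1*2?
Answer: 83521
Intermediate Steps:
S(y) = -8 (S(y) = -6 - 2 = -8)
k = -289 (k = -8 - 281 = -289)
k² = (-289)² = 83521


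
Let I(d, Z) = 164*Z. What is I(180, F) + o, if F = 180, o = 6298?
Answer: 35818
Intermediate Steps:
I(180, F) + o = 164*180 + 6298 = 29520 + 6298 = 35818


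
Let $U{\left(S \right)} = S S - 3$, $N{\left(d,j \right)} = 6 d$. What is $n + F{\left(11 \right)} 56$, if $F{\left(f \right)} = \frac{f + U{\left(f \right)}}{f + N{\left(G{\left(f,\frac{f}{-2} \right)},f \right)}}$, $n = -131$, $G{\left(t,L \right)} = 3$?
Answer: $\frac{3425}{29} \approx 118.1$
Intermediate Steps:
$U{\left(S \right)} = -3 + S^{2}$ ($U{\left(S \right)} = S^{2} - 3 = -3 + S^{2}$)
$F{\left(f \right)} = \frac{-3 + f + f^{2}}{18 + f}$ ($F{\left(f \right)} = \frac{f + \left(-3 + f^{2}\right)}{f + 6 \cdot 3} = \frac{-3 + f + f^{2}}{f + 18} = \frac{-3 + f + f^{2}}{18 + f}$)
$n + F{\left(11 \right)} 56 = -131 + \frac{-3 + 11 + 11^{2}}{18 + 11} \cdot 56 = -131 + \frac{-3 + 11 + 121}{29} \cdot 56 = -131 + \frac{1}{29} \cdot 129 \cdot 56 = -131 + \frac{129}{29} \cdot 56 = -131 + \frac{7224}{29} = \frac{3425}{29}$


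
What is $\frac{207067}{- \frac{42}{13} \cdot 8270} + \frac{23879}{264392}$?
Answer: $- \frac{25121965199}{3279782760} \approx -7.6596$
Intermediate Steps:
$\frac{207067}{- \frac{42}{13} \cdot 8270} + \frac{23879}{264392} = \frac{207067}{\left(-42\right) \frac{1}{13} \cdot 8270} + 23879 \cdot \frac{1}{264392} = \frac{207067}{\left(- \frac{42}{13}\right) 8270} + \frac{23879}{264392} = \frac{207067}{- \frac{347340}{13}} + \frac{23879}{264392} = 207067 \left(- \frac{13}{347340}\right) + \frac{23879}{264392} = - \frac{384553}{49620} + \frac{23879}{264392} = - \frac{25121965199}{3279782760}$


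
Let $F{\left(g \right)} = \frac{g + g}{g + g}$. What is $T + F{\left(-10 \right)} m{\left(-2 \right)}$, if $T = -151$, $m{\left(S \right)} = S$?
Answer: $-153$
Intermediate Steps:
$F{\left(g \right)} = 1$ ($F{\left(g \right)} = \frac{2 g}{2 g} = 2 g \frac{1}{2 g} = 1$)
$T + F{\left(-10 \right)} m{\left(-2 \right)} = -151 + 1 \left(-2\right) = -151 - 2 = -153$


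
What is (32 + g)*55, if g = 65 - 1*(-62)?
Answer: 8745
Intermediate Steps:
g = 127 (g = 65 + 62 = 127)
(32 + g)*55 = (32 + 127)*55 = 159*55 = 8745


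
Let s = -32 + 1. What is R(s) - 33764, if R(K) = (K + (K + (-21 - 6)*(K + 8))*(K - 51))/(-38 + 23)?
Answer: -152683/5 ≈ -30537.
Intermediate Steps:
s = -31
R(K) = -K/15 - (-216 - 26*K)*(-51 + K)/15 (R(K) = (K + (K - 27*(8 + K))*(-51 + K))/(-15) = (K + (K + (-216 - 27*K))*(-51 + K))*(-1/15) = (K + (-216 - 26*K)*(-51 + K))*(-1/15) = -K/15 - (-216 - 26*K)*(-51 + K)/15)
R(s) - 33764 = (-3672/5 - 1111/15*(-31) + (26/15)*(-31)²) - 33764 = (-3672/5 + 34441/15 + (26/15)*961) - 33764 = (-3672/5 + 34441/15 + 24986/15) - 33764 = 16137/5 - 33764 = -152683/5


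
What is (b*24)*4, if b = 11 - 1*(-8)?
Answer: 1824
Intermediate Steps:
b = 19 (b = 11 + 8 = 19)
(b*24)*4 = (19*24)*4 = 456*4 = 1824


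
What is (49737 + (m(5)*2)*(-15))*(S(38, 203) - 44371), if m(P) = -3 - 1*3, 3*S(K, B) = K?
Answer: -2214234925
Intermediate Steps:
S(K, B) = K/3
m(P) = -6 (m(P) = -3 - 3 = -6)
(49737 + (m(5)*2)*(-15))*(S(38, 203) - 44371) = (49737 - 6*2*(-15))*((1/3)*38 - 44371) = (49737 - 12*(-15))*(38/3 - 44371) = (49737 + 180)*(-133075/3) = 49917*(-133075/3) = -2214234925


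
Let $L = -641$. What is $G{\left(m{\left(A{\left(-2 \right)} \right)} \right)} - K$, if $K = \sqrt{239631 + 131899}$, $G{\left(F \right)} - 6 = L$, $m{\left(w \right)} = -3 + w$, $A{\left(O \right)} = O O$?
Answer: $-635 - \sqrt{371530} \approx -1244.5$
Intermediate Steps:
$A{\left(O \right)} = O^{2}$
$G{\left(F \right)} = -635$ ($G{\left(F \right)} = 6 - 641 = -635$)
$K = \sqrt{371530} \approx 609.53$
$G{\left(m{\left(A{\left(-2 \right)} \right)} \right)} - K = -635 - \sqrt{371530}$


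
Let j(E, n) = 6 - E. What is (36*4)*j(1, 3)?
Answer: 720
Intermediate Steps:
(36*4)*j(1, 3) = (36*4)*(6 - 1*1) = 144*(6 - 1) = 144*5 = 720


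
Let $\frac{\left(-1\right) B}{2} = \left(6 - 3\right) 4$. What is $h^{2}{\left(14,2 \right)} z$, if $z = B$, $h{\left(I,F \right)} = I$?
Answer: $-4704$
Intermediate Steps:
$B = -24$ ($B = - 2 \left(6 - 3\right) 4 = - 2 \cdot 3 \cdot 4 = \left(-2\right) 12 = -24$)
$z = -24$
$h^{2}{\left(14,2 \right)} z = 14^{2} \left(-24\right) = 196 \left(-24\right) = -4704$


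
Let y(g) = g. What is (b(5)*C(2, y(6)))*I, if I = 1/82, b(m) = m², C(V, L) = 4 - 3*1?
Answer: 25/82 ≈ 0.30488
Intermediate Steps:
C(V, L) = 1 (C(V, L) = 4 - 3 = 1)
I = 1/82 ≈ 0.012195
(b(5)*C(2, y(6)))*I = (5²*1)*(1/82) = (25*1)*(1/82) = 25*(1/82) = 25/82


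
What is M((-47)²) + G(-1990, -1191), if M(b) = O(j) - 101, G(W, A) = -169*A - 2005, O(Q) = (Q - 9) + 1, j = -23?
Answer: 199142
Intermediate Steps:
O(Q) = -8 + Q (O(Q) = (-9 + Q) + 1 = -8 + Q)
G(W, A) = -2005 - 169*A
M(b) = -132 (M(b) = (-8 - 23) - 101 = -31 - 101 = -132)
M((-47)²) + G(-1990, -1191) = -132 + (-2005 - 169*(-1191)) = -132 + (-2005 + 201279) = -132 + 199274 = 199142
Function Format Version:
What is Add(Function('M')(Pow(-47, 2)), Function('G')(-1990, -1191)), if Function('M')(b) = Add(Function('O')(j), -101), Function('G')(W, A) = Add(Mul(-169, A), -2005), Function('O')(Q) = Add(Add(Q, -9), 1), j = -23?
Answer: 199142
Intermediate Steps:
Function('O')(Q) = Add(-8, Q) (Function('O')(Q) = Add(Add(-9, Q), 1) = Add(-8, Q))
Function('G')(W, A) = Add(-2005, Mul(-169, A))
Function('M')(b) = -132 (Function('M')(b) = Add(Add(-8, -23), -101) = Add(-31, -101) = -132)
Add(Function('M')(Pow(-47, 2)), Function('G')(-1990, -1191)) = Add(-132, Add(-2005, Mul(-169, -1191))) = Add(-132, Add(-2005, 201279)) = Add(-132, 199274) = 199142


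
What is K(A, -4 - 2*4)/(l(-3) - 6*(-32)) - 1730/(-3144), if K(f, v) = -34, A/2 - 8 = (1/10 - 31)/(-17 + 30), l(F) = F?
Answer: 36679/99036 ≈ 0.37036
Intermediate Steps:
A = 731/65 (A = 16 + 2*((1/10 - 31)/(-17 + 30)) = 16 + 2*((⅒ - 31)/13) = 16 + 2*(-309/10*1/13) = 16 + 2*(-309/130) = 16 - 309/65 = 731/65 ≈ 11.246)
K(A, -4 - 2*4)/(l(-3) - 6*(-32)) - 1730/(-3144) = -34/(-3 - 6*(-32)) - 1730/(-3144) = -34/(-3 + 192) - 1730*(-1/3144) = -34/189 + 865/1572 = 36679/99036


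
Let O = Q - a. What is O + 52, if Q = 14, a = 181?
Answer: -115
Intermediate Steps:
O = -167 (O = 14 - 1*181 = 14 - 181 = -167)
O + 52 = -167 + 52 = -115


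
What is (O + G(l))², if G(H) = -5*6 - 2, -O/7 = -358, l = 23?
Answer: 6120676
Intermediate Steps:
O = 2506 (O = -7*(-358) = 2506)
G(H) = -32 (G(H) = -30 - 2 = -32)
(O + G(l))² = (2506 - 32)² = 2474² = 6120676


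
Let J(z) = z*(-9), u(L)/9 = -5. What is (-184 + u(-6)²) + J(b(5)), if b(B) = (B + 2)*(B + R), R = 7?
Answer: 1085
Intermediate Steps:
u(L) = -45 (u(L) = 9*(-5) = -45)
b(B) = (2 + B)*(7 + B) (b(B) = (B + 2)*(B + 7) = (2 + B)*(7 + B))
J(z) = -9*z
(-184 + u(-6)²) + J(b(5)) = (-184 + (-45)²) - 9*(14 + 5² + 9*5) = (-184 + 2025) - 9*(14 + 25 + 45) = 1841 - 9*84 = 1841 - 756 = 1085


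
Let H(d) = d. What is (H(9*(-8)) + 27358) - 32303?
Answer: -5017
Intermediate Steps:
(H(9*(-8)) + 27358) - 32303 = (9*(-8) + 27358) - 32303 = (-72 + 27358) - 32303 = 27286 - 32303 = -5017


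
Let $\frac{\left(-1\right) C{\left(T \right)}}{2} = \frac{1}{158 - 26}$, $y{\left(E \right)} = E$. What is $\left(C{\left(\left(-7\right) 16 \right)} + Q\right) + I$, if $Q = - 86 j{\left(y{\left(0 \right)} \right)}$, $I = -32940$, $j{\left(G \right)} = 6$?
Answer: $- \frac{2208097}{66} \approx -33456.0$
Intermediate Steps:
$C{\left(T \right)} = - \frac{1}{66}$ ($C{\left(T \right)} = - \frac{2}{158 - 26} = - \frac{2}{132} = \left(-2\right) \frac{1}{132} = - \frac{1}{66}$)
$Q = -516$ ($Q = \left(-86\right) 6 = -516$)
$\left(C{\left(\left(-7\right) 16 \right)} + Q\right) + I = \left(- \frac{1}{66} - 516\right) - 32940 = - \frac{34057}{66} - 32940 = - \frac{2208097}{66}$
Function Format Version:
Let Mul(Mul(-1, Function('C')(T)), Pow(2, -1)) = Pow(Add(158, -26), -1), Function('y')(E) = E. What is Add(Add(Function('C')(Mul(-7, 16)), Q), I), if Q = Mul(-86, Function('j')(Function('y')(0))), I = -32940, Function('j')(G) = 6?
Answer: Rational(-2208097, 66) ≈ -33456.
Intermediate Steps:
Function('C')(T) = Rational(-1, 66) (Function('C')(T) = Mul(-2, Pow(Add(158, -26), -1)) = Mul(-2, Pow(132, -1)) = Mul(-2, Rational(1, 132)) = Rational(-1, 66))
Q = -516 (Q = Mul(-86, 6) = -516)
Add(Add(Function('C')(Mul(-7, 16)), Q), I) = Add(Add(Rational(-1, 66), -516), -32940) = Add(Rational(-34057, 66), -32940) = Rational(-2208097, 66)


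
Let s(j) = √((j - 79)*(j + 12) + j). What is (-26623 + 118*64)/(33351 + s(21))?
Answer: -212012307/370763698 + 6357*I*√1893/370763698 ≈ -0.57183 + 0.00074599*I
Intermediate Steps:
s(j) = √(j + (-79 + j)*(12 + j)) (s(j) = √((-79 + j)*(12 + j) + j) = √(j + (-79 + j)*(12 + j)))
(-26623 + 118*64)/(33351 + s(21)) = (-26623 + 118*64)/(33351 + √(-948 + 21² - 66*21)) = (-26623 + 7552)/(33351 + √(-948 + 441 - 1386)) = -19071/(33351 + √(-1893)) = -19071/(33351 + I*√1893)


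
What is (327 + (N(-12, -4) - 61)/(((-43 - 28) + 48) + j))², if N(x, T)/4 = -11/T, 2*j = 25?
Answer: 48539089/441 ≈ 1.1007e+5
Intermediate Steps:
j = 25/2 (j = (½)*25 = 25/2 ≈ 12.500)
N(x, T) = -44/T (N(x, T) = 4*(-11/T) = -44/T)
(327 + (N(-12, -4) - 61)/(((-43 - 28) + 48) + j))² = (327 + (-44/(-4) - 61)/(((-43 - 28) + 48) + 25/2))² = (327 + (-44*(-¼) - 61)/((-71 + 48) + 25/2))² = (327 + (11 - 61)/(-23 + 25/2))² = (327 - 50/(-21/2))² = (327 - 50*(-2/21))² = (327 + 100/21)² = (6967/21)² = 48539089/441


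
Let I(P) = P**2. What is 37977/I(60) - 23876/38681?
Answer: 9808757/987600 ≈ 9.9319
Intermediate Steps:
37977/I(60) - 23876/38681 = 37977/(60**2) - 23876/38681 = 37977/3600 - 23876*1/38681 = 37977*(1/3600) - 508/823 = 12659/1200 - 508/823 = 9808757/987600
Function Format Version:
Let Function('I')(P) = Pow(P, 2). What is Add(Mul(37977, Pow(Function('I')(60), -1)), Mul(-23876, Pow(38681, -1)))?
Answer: Rational(9808757, 987600) ≈ 9.9319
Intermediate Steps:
Add(Mul(37977, Pow(Function('I')(60), -1)), Mul(-23876, Pow(38681, -1))) = Add(Mul(37977, Pow(Pow(60, 2), -1)), Mul(-23876, Pow(38681, -1))) = Add(Mul(37977, Pow(3600, -1)), Mul(-23876, Rational(1, 38681))) = Add(Mul(37977, Rational(1, 3600)), Rational(-508, 823)) = Add(Rational(12659, 1200), Rational(-508, 823)) = Rational(9808757, 987600)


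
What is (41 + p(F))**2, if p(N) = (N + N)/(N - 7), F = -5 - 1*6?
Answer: 144400/81 ≈ 1782.7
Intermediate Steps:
F = -11 (F = -5 - 6 = -11)
p(N) = 2*N/(-7 + N) (p(N) = (2*N)/(-7 + N) = 2*N/(-7 + N))
(41 + p(F))**2 = (41 + 2*(-11)/(-7 - 11))**2 = (41 + 2*(-11)/(-18))**2 = (41 + 2*(-11)*(-1/18))**2 = (41 + 11/9)**2 = (380/9)**2 = 144400/81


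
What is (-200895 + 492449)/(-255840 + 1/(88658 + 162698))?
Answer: -73283847224/64306919039 ≈ -1.1396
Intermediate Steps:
(-200895 + 492449)/(-255840 + 1/(88658 + 162698)) = 291554/(-255840 + 1/251356) = 291554/(-64306919039/251356) = 291554*(-251356/64306919039) = -73283847224/64306919039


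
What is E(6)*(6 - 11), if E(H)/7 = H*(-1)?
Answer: 210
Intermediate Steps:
E(H) = -7*H (E(H) = 7*(H*(-1)) = 7*(-H) = -7*H)
E(6)*(6 - 11) = (-7*6)*(6 - 11) = -42*(-5) = 210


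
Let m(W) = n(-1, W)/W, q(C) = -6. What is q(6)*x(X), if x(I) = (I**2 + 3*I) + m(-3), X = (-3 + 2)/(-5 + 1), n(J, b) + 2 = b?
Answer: -119/8 ≈ -14.875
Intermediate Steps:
n(J, b) = -2 + b
m(W) = (-2 + W)/W
X = 1/4 (X = -1/(-4) = -1*(-1/4) = 1/4 ≈ 0.25000)
x(I) = 5/3 + I**2 + 3*I (x(I) = (I**2 + 3*I) + (-2 - 3)/(-3) = (I**2 + 3*I) - 1/3*(-5) = (I**2 + 3*I) + 5/3 = 5/3 + I**2 + 3*I)
q(6)*x(X) = -6*(5/3 + (1/4)**2 + 3*(1/4)) = -6*(5/3 + 1/16 + 3/4) = -6*119/48 = -119/8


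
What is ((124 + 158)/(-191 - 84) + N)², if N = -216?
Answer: 3561941124/75625 ≈ 47100.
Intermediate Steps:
((124 + 158)/(-191 - 84) + N)² = ((124 + 158)/(-191 - 84) - 216)² = (282/(-275) - 216)² = (282*(-1/275) - 216)² = (-282/275 - 216)² = (-59682/275)² = 3561941124/75625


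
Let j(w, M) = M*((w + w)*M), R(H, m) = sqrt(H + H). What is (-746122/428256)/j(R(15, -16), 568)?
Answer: -373061*sqrt(30)/4144969912320 ≈ -4.9297e-7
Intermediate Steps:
R(H, m) = sqrt(2)*sqrt(H) (R(H, m) = sqrt(2*H) = sqrt(2)*sqrt(H))
j(w, M) = 2*w*M**2 (j(w, M) = M*((2*w)*M) = M*(2*M*w) = 2*w*M**2)
(-746122/428256)/j(R(15, -16), 568) = (-746122/428256)/((2*(sqrt(2)*sqrt(15))*568**2)) = (-746122*1/428256)/((2*sqrt(30)*322624)) = -373061*sqrt(30)/19357440/214128 = -373061*sqrt(30)/4144969912320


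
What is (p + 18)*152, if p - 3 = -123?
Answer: -15504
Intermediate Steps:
p = -120 (p = 3 - 123 = -120)
(p + 18)*152 = (-120 + 18)*152 = -102*152 = -15504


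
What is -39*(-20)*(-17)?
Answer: -13260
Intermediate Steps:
-39*(-20)*(-17) = 780*(-17) = -13260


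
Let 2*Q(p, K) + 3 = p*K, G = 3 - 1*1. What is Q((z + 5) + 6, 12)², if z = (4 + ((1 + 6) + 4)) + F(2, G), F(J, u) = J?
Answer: 110889/4 ≈ 27722.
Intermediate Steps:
G = 2 (G = 3 - 1 = 2)
z = 17 (z = (4 + ((1 + 6) + 4)) + 2 = (4 + (7 + 4)) + 2 = (4 + 11) + 2 = 15 + 2 = 17)
Q(p, K) = -3/2 + K*p/2 (Q(p, K) = -3/2 + (p*K)/2 = -3/2 + (K*p)/2 = -3/2 + K*p/2)
Q((z + 5) + 6, 12)² = (-3/2 + (½)*12*((17 + 5) + 6))² = (-3/2 + (½)*12*(22 + 6))² = (-3/2 + (½)*12*28)² = (-3/2 + 168)² = (333/2)² = 110889/4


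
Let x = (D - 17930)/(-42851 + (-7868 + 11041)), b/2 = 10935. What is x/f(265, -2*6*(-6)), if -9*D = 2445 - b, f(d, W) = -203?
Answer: -47315/24163902 ≈ -0.0019581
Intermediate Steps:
b = 21870 (b = 2*10935 = 21870)
D = 6475/3 (D = -(2445 - 1*21870)/9 = -(2445 - 21870)/9 = -⅑*(-19425) = 6475/3 ≈ 2158.3)
x = 47315/119034 (x = (6475/3 - 17930)/(-42851 + (-7868 + 11041)) = -47315/(3*(-42851 + 3173)) = -47315/3/(-39678) = -47315/3*(-1/39678) = 47315/119034 ≈ 0.39749)
x/f(265, -2*6*(-6)) = (47315/119034)/(-203) = (47315/119034)*(-1/203) = -47315/24163902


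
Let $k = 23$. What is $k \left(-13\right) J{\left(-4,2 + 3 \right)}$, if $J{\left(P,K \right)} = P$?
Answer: $1196$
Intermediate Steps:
$k \left(-13\right) J{\left(-4,2 + 3 \right)} = 23 \left(-13\right) \left(-4\right) = \left(-299\right) \left(-4\right) = 1196$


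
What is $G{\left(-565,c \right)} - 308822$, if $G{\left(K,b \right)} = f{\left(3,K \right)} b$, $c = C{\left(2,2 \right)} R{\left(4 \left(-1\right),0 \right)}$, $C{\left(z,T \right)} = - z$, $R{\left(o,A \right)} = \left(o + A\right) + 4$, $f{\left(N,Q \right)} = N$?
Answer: $-308822$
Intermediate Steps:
$R{\left(o,A \right)} = 4 + A + o$ ($R{\left(o,A \right)} = \left(A + o\right) + 4 = 4 + A + o$)
$c = 0$ ($c = \left(-1\right) 2 \left(4 + 0 + 4 \left(-1\right)\right) = - 2 \left(4 + 0 - 4\right) = \left(-2\right) 0 = 0$)
$G{\left(K,b \right)} = 3 b$
$G{\left(-565,c \right)} - 308822 = 3 \cdot 0 - 308822 = 0 - 308822 = -308822$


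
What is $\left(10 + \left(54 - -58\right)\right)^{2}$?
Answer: $14884$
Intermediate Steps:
$\left(10 + \left(54 - -58\right)\right)^{2} = \left(10 + \left(54 + 58\right)\right)^{2} = \left(10 + 112\right)^{2} = 122^{2} = 14884$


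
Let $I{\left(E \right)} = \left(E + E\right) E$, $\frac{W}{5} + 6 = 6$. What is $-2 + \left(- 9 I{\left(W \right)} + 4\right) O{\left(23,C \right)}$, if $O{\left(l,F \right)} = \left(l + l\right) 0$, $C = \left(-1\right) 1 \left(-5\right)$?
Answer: $-2$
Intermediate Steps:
$W = 0$ ($W = -30 + 5 \cdot 6 = -30 + 30 = 0$)
$I{\left(E \right)} = 2 E^{2}$ ($I{\left(E \right)} = 2 E E = 2 E^{2}$)
$C = 5$ ($C = \left(-1\right) \left(-5\right) = 5$)
$O{\left(l,F \right)} = 0$ ($O{\left(l,F \right)} = 2 l 0 = 0$)
$-2 + \left(- 9 I{\left(W \right)} + 4\right) O{\left(23,C \right)} = -2 + \left(- 9 \cdot 2 \cdot 0^{2} + 4\right) 0 = -2 + \left(- 9 \cdot 2 \cdot 0 + 4\right) 0 = -2 + \left(\left(-9\right) 0 + 4\right) 0 = -2 + \left(0 + 4\right) 0 = -2 + 4 \cdot 0 = -2 + 0 = -2$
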